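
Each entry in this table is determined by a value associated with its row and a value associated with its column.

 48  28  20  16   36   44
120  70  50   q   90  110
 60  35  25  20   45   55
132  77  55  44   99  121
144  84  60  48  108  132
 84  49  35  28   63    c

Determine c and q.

c = 77, q = 40

Each row is a constant multiple of every other row — this is a multiplication table with the headers hidden.
Row 6 is 35/20 = 7/4 times row 1, so its entry in column 6 is 44 × 7/4 = 77.
Row 2 is 50/20 = 5/2 times row 1, so its entry in column 4 is 16 × 5/2 = 40.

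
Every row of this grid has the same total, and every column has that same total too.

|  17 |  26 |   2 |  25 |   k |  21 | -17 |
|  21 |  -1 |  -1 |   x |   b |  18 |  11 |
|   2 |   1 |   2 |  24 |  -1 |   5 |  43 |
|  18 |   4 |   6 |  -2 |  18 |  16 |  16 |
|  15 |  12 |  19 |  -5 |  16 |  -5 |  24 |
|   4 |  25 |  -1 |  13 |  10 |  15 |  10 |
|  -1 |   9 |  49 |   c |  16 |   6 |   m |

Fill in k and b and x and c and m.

Rows 3 and 4 both sum to 76, so that's the common total.
Row 1 has 17 + 26 + 2 + 25 + 21 − 17 = 74; the blank must be 76 − 74 = 2.
Column 5 has 2 − 1 + 18 + 16 + 10 + 16 = 61; the blank must be 76 − 61 = 15.
Column 7 has -17 + 11 + 43 + 16 + 24 + 10 = 87; the blank must be 76 − 87 = -11.
Row 7 has -1 + 9 + 49 + 16 + 6 − 11 = 68; the blank must be 76 − 68 = 8.
Row 2 has 21 − 1 − 1 + 15 + 18 + 11 = 63; the blank must be 76 − 63 = 13.

k = 2, b = 15, x = 13, c = 8, m = -11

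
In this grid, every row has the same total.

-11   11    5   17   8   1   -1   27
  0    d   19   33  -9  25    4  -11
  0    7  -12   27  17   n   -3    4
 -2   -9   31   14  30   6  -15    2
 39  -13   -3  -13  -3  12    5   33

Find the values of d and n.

Rows 1 and 4 both add up to 57, so every row sums to 57.
Row 2: 0 + 19 + 33 − 9 + 25 + 4 − 11 = 61, so the missing entry is 57 − 61 = -4.
Row 3: 0 + 7 − 12 + 27 + 17 − 3 + 4 = 40, so the missing entry is 57 − 40 = 17.

d = -4, n = 17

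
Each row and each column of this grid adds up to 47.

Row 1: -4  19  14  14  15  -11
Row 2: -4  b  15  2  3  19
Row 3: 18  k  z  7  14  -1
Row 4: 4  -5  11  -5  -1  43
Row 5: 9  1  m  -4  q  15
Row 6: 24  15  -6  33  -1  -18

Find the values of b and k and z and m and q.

b = 12, k = 5, z = 4, m = 9, q = 17

The known cells in column 5 total 30, leaving 47 − 30 = 17 for the blank.
The known cells in row 2 total 35, leaving 47 − 35 = 12 for the blank.
The known cells in column 2 total 42, leaving 47 − 42 = 5 for the blank.
The known cells in row 5 total 38, leaving 47 − 38 = 9 for the blank.
The known cells in row 3 total 43, leaving 47 − 43 = 4 for the blank.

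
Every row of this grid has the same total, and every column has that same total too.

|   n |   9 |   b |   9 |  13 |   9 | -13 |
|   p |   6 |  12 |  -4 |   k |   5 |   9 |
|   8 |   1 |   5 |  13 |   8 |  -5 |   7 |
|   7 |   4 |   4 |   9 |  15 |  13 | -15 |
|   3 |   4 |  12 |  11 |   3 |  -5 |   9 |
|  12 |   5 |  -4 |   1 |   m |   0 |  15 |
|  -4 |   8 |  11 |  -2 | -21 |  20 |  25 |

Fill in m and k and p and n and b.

Rows 3 and 4 both sum to 37, so that's the common total.
The known cells in row 6 total 29, leaving 37 − 29 = 8 for the blank.
The known cells in column 5 total 26, leaving 37 − 26 = 11 for the blank.
The known cells in column 3 total 40, leaving 37 − 40 = -3 for the blank.
The known cells in row 1 total 24, leaving 37 − 24 = 13 for the blank.
The known cells in row 2 total 39, leaving 37 − 39 = -2 for the blank.

m = 8, k = 11, p = -2, n = 13, b = -3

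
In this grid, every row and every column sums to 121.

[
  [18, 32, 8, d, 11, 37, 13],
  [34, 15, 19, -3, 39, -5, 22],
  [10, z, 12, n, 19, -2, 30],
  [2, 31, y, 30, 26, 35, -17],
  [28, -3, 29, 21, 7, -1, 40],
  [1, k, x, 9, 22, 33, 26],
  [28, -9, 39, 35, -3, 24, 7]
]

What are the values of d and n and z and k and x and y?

Row 1: 18 + 32 + 8 + 11 + 37 + 13 = 119, so its missing entry is 121 − 119 = 2.
Column 4: 2 − 3 + 30 + 21 + 9 + 35 = 94, so its missing entry is 121 − 94 = 27.
Row 3: 10 + 12 + 27 + 19 − 2 + 30 = 96, so its missing entry is 121 − 96 = 25.
Column 2: 32 + 15 + 25 + 31 − 3 − 9 = 91, so its missing entry is 121 − 91 = 30.
Row 4: 2 + 31 + 30 + 26 + 35 − 17 = 107, so its missing entry is 121 − 107 = 14.
Row 6: 1 + 30 + 9 + 22 + 33 + 26 = 121, so its missing entry is 121 − 121 = 0.

d = 2, n = 27, z = 25, k = 30, x = 0, y = 14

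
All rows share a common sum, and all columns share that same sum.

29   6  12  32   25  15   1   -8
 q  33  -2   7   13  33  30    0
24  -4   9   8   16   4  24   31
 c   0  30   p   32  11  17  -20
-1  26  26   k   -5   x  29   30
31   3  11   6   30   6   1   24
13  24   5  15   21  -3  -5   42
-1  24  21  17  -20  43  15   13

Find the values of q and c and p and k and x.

Rows 1 and 3 both sum to 112, so that's the common total.
Column 6 has 15 + 33 + 4 + 11 + 6 − 3 + 43 = 109; the blank must be 112 − 109 = 3.
Row 5 has -1 + 26 + 26 − 5 + 3 + 29 + 30 = 108; the blank must be 112 − 108 = 4.
Column 4 has 32 + 7 + 8 + 4 + 6 + 15 + 17 = 89; the blank must be 112 − 89 = 23.
Row 4 has 0 + 30 + 23 + 32 + 11 + 17 − 20 = 93; the blank must be 112 − 93 = 19.
Row 2 has 33 − 2 + 7 + 13 + 33 + 30 + 0 = 114; the blank must be 112 − 114 = -2.

q = -2, c = 19, p = 23, k = 4, x = 3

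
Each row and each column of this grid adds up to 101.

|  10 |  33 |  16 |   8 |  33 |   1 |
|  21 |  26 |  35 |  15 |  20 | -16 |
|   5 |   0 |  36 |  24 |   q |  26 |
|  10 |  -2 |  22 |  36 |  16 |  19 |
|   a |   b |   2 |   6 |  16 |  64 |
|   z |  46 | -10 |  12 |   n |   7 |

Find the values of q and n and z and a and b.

q = 10, n = 6, z = 40, a = 15, b = -2

The known cells in row 3 total 91, leaving 101 − 91 = 10 for the blank.
The known cells in column 5 total 95, leaving 101 − 95 = 6 for the blank.
The known cells in row 6 total 61, leaving 101 − 61 = 40 for the blank.
The known cells in column 1 total 86, leaving 101 − 86 = 15 for the blank.
The known cells in row 5 total 103, leaving 101 − 103 = -2 for the blank.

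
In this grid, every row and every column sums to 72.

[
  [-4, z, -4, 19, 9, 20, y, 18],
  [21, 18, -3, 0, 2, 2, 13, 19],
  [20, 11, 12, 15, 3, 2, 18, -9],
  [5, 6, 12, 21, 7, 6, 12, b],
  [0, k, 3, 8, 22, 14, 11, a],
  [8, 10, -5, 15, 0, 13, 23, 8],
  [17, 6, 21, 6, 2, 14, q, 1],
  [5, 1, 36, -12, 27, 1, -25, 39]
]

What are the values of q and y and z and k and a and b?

q = 5, y = 15, z = -1, k = 21, a = -7, b = 3

The known cells in row 4 total 69, leaving 72 − 69 = 3 for the blank.
The known cells in row 7 total 67, leaving 72 − 67 = 5 for the blank.
The known cells in column 7 total 57, leaving 72 − 57 = 15 for the blank.
The known cells in row 1 total 73, leaving 72 − 73 = -1 for the blank.
The known cells in column 2 total 51, leaving 72 − 51 = 21 for the blank.
The known cells in row 5 total 79, leaving 72 − 79 = -7 for the blank.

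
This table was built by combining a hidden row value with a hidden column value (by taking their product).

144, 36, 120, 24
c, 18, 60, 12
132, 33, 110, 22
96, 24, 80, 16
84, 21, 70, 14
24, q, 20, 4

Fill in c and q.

Each row is a constant multiple of every other row — this is a multiplication table with the headers hidden.
Row 2 is 60/120 = 1/2 times row 1, so its entry in column 1 is 144 × 1/2 = 72.
Row 6 is 20/120 = 1/6 times row 1, so its entry in column 2 is 36 × 1/6 = 6.

c = 72, q = 6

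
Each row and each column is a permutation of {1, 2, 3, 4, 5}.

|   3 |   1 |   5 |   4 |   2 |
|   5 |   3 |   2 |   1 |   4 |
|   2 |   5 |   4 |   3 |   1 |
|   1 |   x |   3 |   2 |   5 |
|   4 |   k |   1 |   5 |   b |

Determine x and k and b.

Cell (5,5): column 5 already has {1, 2, 4, 5} → 3.
Cell (5,2): row 5 already has {1, 3, 4, 5} → 2.
At (row 4, col 2): row 4 already has {1, 2, 3, 5}, so the value is 4.

x = 4, k = 2, b = 3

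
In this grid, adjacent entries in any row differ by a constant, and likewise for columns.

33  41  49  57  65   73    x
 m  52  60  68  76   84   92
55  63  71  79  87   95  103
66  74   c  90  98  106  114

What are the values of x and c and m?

x = 81, c = 82, m = 44

Along each row the entries change by 8 per step; down each column they change by 11.
Row 1: from 33 at column 1, stepping by 8 to column 7 gives 81.
Row 4: from 66 at column 1, stepping by 8 to column 3 gives 82.
Row 2: from 52 at column 2, stepping by 8 to column 1 gives 44.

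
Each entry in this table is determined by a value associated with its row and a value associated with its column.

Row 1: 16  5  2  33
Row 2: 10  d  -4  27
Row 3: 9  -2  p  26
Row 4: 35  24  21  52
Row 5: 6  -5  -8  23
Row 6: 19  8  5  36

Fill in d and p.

d = -1, p = -5

The difference between any two rows is the same in every column — this is an addition table with the headers hidden.
Row 2 minus row 1 is 10 − 16 = -6, so its entry in column 2 is 5 + (-6) = -1.
Row 3 minus row 1 is 9 − 16 = -7, so its entry in column 3 is 2 + (-7) = -5.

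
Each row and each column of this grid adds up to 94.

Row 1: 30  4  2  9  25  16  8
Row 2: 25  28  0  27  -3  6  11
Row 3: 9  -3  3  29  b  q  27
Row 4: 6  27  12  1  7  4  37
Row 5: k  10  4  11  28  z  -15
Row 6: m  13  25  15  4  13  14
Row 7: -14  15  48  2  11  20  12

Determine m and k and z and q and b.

Column 5: 25 − 3 + 7 + 28 + 4 + 11 = 72, so its missing entry is 94 − 72 = 22.
Row 6: 13 + 25 + 15 + 4 + 13 + 14 = 84, so its missing entry is 94 − 84 = 10.
Column 1: 30 + 25 + 9 + 6 + 10 − 14 = 66, so its missing entry is 94 − 66 = 28.
Row 5: 28 + 10 + 4 + 11 + 28 − 15 = 66, so its missing entry is 94 − 66 = 28.
Row 3: 9 − 3 + 3 + 29 + 22 + 27 = 87, so its missing entry is 94 − 87 = 7.

m = 10, k = 28, z = 28, q = 7, b = 22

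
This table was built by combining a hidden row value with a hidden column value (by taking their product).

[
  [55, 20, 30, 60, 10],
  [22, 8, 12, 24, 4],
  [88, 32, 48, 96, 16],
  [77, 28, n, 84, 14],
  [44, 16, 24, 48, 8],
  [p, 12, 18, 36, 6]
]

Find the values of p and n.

p = 33, n = 42

Each row is a constant multiple of every other row — this is a multiplication table with the headers hidden.
Row 6 is 6/10 = 3/5 times row 1, so its entry in column 1 is 55 × 3/5 = 33.
Row 4 is 14/10 = 7/5 times row 1, so its entry in column 3 is 30 × 7/5 = 42.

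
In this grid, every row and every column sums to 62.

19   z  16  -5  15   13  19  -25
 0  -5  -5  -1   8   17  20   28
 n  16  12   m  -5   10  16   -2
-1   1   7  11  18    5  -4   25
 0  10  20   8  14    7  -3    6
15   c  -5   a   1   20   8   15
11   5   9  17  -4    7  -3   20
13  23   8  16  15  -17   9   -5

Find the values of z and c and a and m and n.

The known cells in row 1 total 52, leaving 62 − 52 = 10 for the blank.
The known cells in column 1 total 57, leaving 62 − 57 = 5 for the blank.
The known cells in column 2 total 60, leaving 62 − 60 = 2 for the blank.
The known cells in row 3 total 52, leaving 62 − 52 = 10 for the blank.
The known cells in row 6 total 56, leaving 62 − 56 = 6 for the blank.

z = 10, c = 2, a = 6, m = 10, n = 5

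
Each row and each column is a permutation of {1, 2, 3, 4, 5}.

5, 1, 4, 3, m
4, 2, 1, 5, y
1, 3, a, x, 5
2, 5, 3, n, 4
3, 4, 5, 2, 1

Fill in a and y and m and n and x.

For row 1, column 5: row 1 already has {1, 3, 4, 5}; that leaves 2.
Cell (2,5): row 2 already has {1, 2, 4, 5} → 3.
Cell (4,4): row 4 already has {2, 3, 4, 5} → 1.
For row 3, column 4: column 4 already has {1, 2, 3, 5}; that leaves 4.
Cell (3,3): row 3 already has {1, 3, 4, 5} → 2.

a = 2, y = 3, m = 2, n = 1, x = 4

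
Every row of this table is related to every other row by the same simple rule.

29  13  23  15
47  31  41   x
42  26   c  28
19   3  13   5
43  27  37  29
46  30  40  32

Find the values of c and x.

The difference between any two rows is the same in every column — this is an addition table with the headers hidden.
Row 3 minus row 1 is 26 − 13 = 13, so its entry in column 3 is 23 + 13 = 36.
Row 2 minus row 1 is 31 − 13 = 18, so its entry in column 4 is 15 + 18 = 33.

c = 36, x = 33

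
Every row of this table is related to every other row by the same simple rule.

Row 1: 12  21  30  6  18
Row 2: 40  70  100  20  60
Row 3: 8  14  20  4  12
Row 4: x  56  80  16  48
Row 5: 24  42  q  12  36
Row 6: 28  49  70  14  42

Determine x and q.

x = 32, q = 60

Each row is a constant multiple of every other row — this is a multiplication table with the headers hidden.
Row 4 is 48/18 = 8/3 times row 1, so its entry in column 1 is 12 × 8/3 = 32.
Row 5 is 36/18 = 2/1 times row 1, so its entry in column 3 is 30 × 2/1 = 60.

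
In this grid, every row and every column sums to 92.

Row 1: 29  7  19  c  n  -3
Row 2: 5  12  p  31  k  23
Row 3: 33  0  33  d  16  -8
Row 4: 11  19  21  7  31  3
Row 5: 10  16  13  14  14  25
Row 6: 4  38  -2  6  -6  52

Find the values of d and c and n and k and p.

The known cells in column 3 total 84, leaving 92 − 84 = 8 for the blank.
The known cells in row 2 total 79, leaving 92 − 79 = 13 for the blank.
The known cells in column 5 total 68, leaving 92 − 68 = 24 for the blank.
The known cells in row 1 total 76, leaving 92 − 76 = 16 for the blank.
The known cells in row 3 total 74, leaving 92 − 74 = 18 for the blank.

d = 18, c = 16, n = 24, k = 13, p = 8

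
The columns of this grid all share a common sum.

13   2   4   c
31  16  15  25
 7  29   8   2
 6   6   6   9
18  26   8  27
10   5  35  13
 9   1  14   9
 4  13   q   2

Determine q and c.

q = 8, c = 11

Column 1 sums to 98 and so does column 2; that's the common total.
In column 3 the known cells total 90, leaving 98 − 90 = 8.
In column 4 the known cells total 87, leaving 98 − 87 = 11.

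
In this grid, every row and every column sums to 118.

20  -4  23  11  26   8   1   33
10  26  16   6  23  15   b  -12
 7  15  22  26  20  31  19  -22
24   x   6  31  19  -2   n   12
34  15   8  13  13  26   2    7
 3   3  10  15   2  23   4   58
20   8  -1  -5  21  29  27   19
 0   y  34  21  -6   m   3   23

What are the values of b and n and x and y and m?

Row 2 has 10 + 26 + 16 + 6 + 23 + 15 − 12 = 84; the blank must be 118 − 84 = 34.
Column 7 has 1 + 34 + 19 + 2 + 4 + 27 + 3 = 90; the blank must be 118 − 90 = 28.
Row 4 has 24 + 6 + 31 + 19 − 2 + 28 + 12 = 118; the blank must be 118 − 118 = 0.
Column 2 has -4 + 26 + 15 + 0 + 15 + 3 + 8 = 63; the blank must be 118 − 63 = 55.
Row 8 has 0 + 55 + 34 + 21 − 6 + 3 + 23 = 130; the blank must be 118 − 130 = -12.

b = 34, n = 28, x = 0, y = 55, m = -12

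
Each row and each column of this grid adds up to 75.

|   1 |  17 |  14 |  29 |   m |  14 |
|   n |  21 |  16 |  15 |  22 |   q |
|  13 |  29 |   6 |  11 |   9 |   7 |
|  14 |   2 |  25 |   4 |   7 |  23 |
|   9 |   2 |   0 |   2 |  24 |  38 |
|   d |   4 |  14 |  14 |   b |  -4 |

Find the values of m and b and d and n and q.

The known cells in row 1 total 75, leaving 75 − 75 = 0 for the blank.
The known cells in column 6 total 78, leaving 75 − 78 = -3 for the blank.
The known cells in column 5 total 62, leaving 75 − 62 = 13 for the blank.
The known cells in row 6 total 41, leaving 75 − 41 = 34 for the blank.
The known cells in row 2 total 71, leaving 75 − 71 = 4 for the blank.

m = 0, b = 13, d = 34, n = 4, q = -3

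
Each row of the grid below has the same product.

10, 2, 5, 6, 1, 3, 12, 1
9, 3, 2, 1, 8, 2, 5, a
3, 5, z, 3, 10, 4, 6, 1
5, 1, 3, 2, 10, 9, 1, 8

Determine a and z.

a = 5, z = 2

Rows 1 and 4 each multiply to 21600, so every row has product 21600.
Row 2: 9×3×2×1×8×2×5 = 4320, so the missing entry is 21600 ÷ 4320 = 5.
Row 3: 3×5×3×10×4×6×1 = 10800, so the missing entry is 21600 ÷ 10800 = 2.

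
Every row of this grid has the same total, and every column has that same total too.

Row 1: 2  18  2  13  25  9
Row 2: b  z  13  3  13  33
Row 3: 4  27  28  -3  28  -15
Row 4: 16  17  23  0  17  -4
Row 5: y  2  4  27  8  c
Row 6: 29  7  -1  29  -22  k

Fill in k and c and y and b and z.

k = 27, c = 19, y = 9, b = 9, z = -2

Rows 1 and 3 both sum to 69, so that's the common total.
Row 6: 29 + 7 − 1 + 29 − 22 = 42, so its missing entry is 69 − 42 = 27.
Column 2: 18 + 27 + 17 + 2 + 7 = 71, so its missing entry is 69 − 71 = -2.
Column 6: 9 + 33 − 15 − 4 + 27 = 50, so its missing entry is 69 − 50 = 19.
Row 5: 2 + 4 + 27 + 8 + 19 = 60, so its missing entry is 69 − 60 = 9.
Row 2: -2 + 13 + 3 + 13 + 33 = 60, so its missing entry is 69 − 60 = 9.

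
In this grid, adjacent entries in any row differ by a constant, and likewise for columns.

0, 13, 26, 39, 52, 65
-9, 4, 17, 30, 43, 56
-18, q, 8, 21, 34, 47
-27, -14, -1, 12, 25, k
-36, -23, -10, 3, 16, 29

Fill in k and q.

k = 38, q = -5

Along each row the entries change by 13 per step; down each column they change by -9.
Row 4: from -27 at column 1, stepping by 13 to column 6 gives 38.
Row 3: from -18 at column 1, stepping by 13 to column 2 gives -5.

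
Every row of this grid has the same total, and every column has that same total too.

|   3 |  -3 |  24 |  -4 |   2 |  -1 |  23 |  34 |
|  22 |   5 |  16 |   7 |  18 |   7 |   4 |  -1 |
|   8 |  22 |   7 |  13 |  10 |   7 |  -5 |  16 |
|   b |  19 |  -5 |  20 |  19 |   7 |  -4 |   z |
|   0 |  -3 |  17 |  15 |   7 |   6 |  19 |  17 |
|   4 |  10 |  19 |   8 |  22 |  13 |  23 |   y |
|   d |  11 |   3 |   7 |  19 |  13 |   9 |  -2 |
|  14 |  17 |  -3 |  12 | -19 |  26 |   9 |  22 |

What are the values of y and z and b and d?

y = -21, z = 13, b = 9, d = 18

Rows 1 and 2 both sum to 78, so that's the common total.
The known cells in row 7 total 60, leaving 78 − 60 = 18 for the blank.
The known cells in row 6 total 99, leaving 78 − 99 = -21 for the blank.
The known cells in column 8 total 65, leaving 78 − 65 = 13 for the blank.
The known cells in row 4 total 69, leaving 78 − 69 = 9 for the blank.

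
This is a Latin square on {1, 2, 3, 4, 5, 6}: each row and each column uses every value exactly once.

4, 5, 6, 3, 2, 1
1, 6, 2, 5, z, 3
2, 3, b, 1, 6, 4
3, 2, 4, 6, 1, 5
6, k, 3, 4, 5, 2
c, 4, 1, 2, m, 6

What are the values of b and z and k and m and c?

b = 5, z = 4, k = 1, m = 3, c = 5

Cell (2,5): row 2 already has {1, 2, 3, 5, 6} → 4.
For row 6, column 5: column 5 already has {1, 2, 4, 5, 6}; that leaves 3.
For row 6, column 1: row 6 already has {1, 2, 3, 4, 6}; that leaves 5.
Cell (3,3): row 3 already has {1, 2, 3, 4, 6} → 5.
For row 5, column 2: row 5 already has {2, 3, 4, 5, 6}; that leaves 1.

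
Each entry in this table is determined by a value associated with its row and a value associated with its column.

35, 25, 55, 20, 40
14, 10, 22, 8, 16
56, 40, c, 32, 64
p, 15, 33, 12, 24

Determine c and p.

c = 88, p = 21

Each row is a constant multiple of every other row — this is a multiplication table with the headers hidden.
Row 3 is 40/25 = 8/5 times row 1, so its entry in column 3 is 55 × 8/5 = 88.
Row 4 is 15/25 = 3/5 times row 1, so its entry in column 1 is 35 × 3/5 = 21.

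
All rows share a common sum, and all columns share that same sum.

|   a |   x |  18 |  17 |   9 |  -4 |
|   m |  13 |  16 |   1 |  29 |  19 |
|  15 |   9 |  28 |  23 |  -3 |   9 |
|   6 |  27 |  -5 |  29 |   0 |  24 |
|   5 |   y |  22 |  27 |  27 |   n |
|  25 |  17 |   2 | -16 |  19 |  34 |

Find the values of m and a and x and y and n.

m = 3, a = 27, x = 14, y = 1, n = -1

Rows 3 and 4 both sum to 81, so that's the common total.
Column 6 has -4 + 19 + 9 + 24 + 34 = 82; the blank must be 81 − 82 = -1.
Row 2 has 13 + 16 + 1 + 29 + 19 = 78; the blank must be 81 − 78 = 3.
Column 1 has 3 + 15 + 6 + 5 + 25 = 54; the blank must be 81 − 54 = 27.
Row 1 has 27 + 18 + 17 + 9 − 4 = 67; the blank must be 81 − 67 = 14.
Row 5 has 5 + 22 + 27 + 27 − 1 = 80; the blank must be 81 − 80 = 1.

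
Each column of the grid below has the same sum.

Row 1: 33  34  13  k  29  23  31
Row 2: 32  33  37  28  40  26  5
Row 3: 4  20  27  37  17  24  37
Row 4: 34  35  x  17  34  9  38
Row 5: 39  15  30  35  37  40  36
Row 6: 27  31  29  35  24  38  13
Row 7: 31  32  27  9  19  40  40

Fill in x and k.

x = 37, k = 39

Column 5 sums to 200 and so does column 6; that's the common total.
In column 3 the known cells total 163, leaving 200 − 163 = 37.
In column 4 the known cells total 161, leaving 200 − 161 = 39.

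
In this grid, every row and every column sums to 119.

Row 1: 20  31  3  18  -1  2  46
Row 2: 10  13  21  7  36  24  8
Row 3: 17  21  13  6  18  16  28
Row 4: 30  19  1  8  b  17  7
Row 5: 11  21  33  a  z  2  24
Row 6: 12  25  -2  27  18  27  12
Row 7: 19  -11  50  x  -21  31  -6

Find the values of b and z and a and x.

b = 37, z = 32, a = -4, x = 57

The known cells in row 7 total 62, leaving 119 − 62 = 57 for the blank.
The known cells in row 4 total 82, leaving 119 − 82 = 37 for the blank.
The known cells in column 5 total 87, leaving 119 − 87 = 32 for the blank.
The known cells in row 5 total 123, leaving 119 − 123 = -4 for the blank.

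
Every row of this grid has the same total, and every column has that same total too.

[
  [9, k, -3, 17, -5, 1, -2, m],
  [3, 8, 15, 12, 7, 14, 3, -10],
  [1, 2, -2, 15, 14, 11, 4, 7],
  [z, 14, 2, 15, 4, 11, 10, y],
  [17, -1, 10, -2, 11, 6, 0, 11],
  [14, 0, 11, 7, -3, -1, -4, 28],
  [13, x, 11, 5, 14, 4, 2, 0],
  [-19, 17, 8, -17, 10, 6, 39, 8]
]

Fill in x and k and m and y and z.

x = 3, k = 9, m = 26, y = -18, z = 14

Rows 2 and 3 both sum to 52, so that's the common total.
Row 7 has 13 + 11 + 5 + 14 + 4 + 2 + 0 = 49; the blank must be 52 − 49 = 3.
Column 2 has 8 + 2 + 14 − 1 + 0 + 3 + 17 = 43; the blank must be 52 − 43 = 9.
Row 1 has 9 + 9 − 3 + 17 − 5 + 1 − 2 = 26; the blank must be 52 − 26 = 26.
Column 8 has 26 − 10 + 7 + 11 + 28 + 0 + 8 = 70; the blank must be 52 − 70 = -18.
Row 4 has 14 + 2 + 15 + 4 + 11 + 10 − 18 = 38; the blank must be 52 − 38 = 14.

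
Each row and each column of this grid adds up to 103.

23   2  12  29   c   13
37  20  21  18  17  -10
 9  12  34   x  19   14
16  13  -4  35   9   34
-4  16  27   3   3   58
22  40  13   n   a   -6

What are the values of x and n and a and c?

Row 3: 9 + 12 + 34 + 19 + 14 = 88, so its missing entry is 103 − 88 = 15.
Column 4: 29 + 18 + 15 + 35 + 3 = 100, so its missing entry is 103 − 100 = 3.
Row 6: 22 + 40 + 13 + 3 − 6 = 72, so its missing entry is 103 − 72 = 31.
Row 1: 23 + 2 + 12 + 29 + 13 = 79, so its missing entry is 103 − 79 = 24.

x = 15, n = 3, a = 31, c = 24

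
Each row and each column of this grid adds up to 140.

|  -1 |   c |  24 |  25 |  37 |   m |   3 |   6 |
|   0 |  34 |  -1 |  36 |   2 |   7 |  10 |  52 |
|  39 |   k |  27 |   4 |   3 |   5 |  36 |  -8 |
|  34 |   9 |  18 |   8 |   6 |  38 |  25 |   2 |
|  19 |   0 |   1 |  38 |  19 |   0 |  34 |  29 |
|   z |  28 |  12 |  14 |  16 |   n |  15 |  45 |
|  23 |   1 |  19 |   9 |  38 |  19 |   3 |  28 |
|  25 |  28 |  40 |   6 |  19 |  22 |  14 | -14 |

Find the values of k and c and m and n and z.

Row 3 has 39 + 27 + 4 + 3 + 5 + 36 − 8 = 106; the blank must be 140 − 106 = 34.
Column 2 has 34 + 34 + 9 + 0 + 28 + 1 + 28 = 134; the blank must be 140 − 134 = 6.
Column 1 has -1 + 0 + 39 + 34 + 19 + 23 + 25 = 139; the blank must be 140 − 139 = 1.
Row 6 has 1 + 28 + 12 + 14 + 16 + 15 + 45 = 131; the blank must be 140 − 131 = 9.
Row 1 has -1 + 6 + 24 + 25 + 37 + 3 + 6 = 100; the blank must be 140 − 100 = 40.

k = 34, c = 6, m = 40, n = 9, z = 1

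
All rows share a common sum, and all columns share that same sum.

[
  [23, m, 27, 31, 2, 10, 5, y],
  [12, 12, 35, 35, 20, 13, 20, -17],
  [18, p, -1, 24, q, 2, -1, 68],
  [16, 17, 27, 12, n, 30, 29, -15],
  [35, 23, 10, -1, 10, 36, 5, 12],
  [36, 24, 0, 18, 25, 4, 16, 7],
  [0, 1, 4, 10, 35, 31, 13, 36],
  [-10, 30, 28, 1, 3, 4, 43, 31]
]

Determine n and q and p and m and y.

Rows 2 and 5 both sum to 130, so that's the common total.
The known cells in column 8 total 122, leaving 130 − 122 = 8 for the blank.
The known cells in row 1 total 106, leaving 130 − 106 = 24 for the blank.
The known cells in column 2 total 131, leaving 130 − 131 = -1 for the blank.
The known cells in row 3 total 109, leaving 130 − 109 = 21 for the blank.
The known cells in row 4 total 116, leaving 130 − 116 = 14 for the blank.

n = 14, q = 21, p = -1, m = 24, y = 8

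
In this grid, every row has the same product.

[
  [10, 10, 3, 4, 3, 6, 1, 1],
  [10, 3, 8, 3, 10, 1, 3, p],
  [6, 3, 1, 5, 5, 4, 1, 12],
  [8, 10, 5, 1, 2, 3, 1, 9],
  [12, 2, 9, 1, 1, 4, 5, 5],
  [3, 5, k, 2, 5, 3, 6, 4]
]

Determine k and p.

k = 2, p = 1

Rows 4 and 5 each multiply to 21600, so every row has product 21600.
Row 6: 3×5×2×5×3×6×4 = 10800, so the missing entry is 21600 ÷ 10800 = 2.
Row 2: 10×3×8×3×10×1×3 = 21600, so the missing entry is 21600 ÷ 21600 = 1.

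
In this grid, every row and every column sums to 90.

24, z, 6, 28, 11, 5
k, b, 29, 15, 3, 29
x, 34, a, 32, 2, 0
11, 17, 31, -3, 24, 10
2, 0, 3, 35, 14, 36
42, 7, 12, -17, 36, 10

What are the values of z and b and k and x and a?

Row 1 has 24 + 6 + 28 + 11 + 5 = 74; the blank must be 90 − 74 = 16.
Column 2 has 16 + 34 + 17 + 0 + 7 = 74; the blank must be 90 − 74 = 16.
Column 3 has 6 + 29 + 31 + 3 + 12 = 81; the blank must be 90 − 81 = 9.
Row 3 has 34 + 9 + 32 + 2 + 0 = 77; the blank must be 90 − 77 = 13.
Row 2 has 16 + 29 + 15 + 3 + 29 = 92; the blank must be 90 − 92 = -2.

z = 16, b = 16, k = -2, x = 13, a = 9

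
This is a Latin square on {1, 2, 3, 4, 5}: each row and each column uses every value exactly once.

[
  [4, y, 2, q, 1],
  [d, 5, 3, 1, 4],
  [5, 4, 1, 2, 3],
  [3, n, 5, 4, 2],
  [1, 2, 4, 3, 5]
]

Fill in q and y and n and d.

At (row 2, col 1): row 2 already has {1, 3, 4, 5}, so the value is 2.
Cell (1,4): column 4 already has {1, 2, 3, 4} → 5.
For row 4, column 2: row 4 already has {2, 3, 4, 5}; that leaves 1.
For row 1, column 2: row 1 already has {1, 2, 4, 5}; that leaves 3.

q = 5, y = 3, n = 1, d = 2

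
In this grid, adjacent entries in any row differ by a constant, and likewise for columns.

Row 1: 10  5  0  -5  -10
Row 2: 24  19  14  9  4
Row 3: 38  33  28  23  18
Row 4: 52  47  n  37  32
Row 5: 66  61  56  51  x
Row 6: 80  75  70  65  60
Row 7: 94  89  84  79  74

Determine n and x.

Along each row the entries change by -5 per step; down each column they change by 14.
Row 4: from 52 at column 1, stepping by -5 to column 3 gives 42.
Row 5: from 66 at column 1, stepping by -5 to column 5 gives 46.

n = 42, x = 46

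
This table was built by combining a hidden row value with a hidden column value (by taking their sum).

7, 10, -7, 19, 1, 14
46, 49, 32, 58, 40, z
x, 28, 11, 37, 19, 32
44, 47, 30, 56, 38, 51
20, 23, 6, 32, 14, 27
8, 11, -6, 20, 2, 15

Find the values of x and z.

x = 25, z = 53

The difference between any two rows is the same in every column — this is an addition table with the headers hidden.
Row 3 minus row 1 is 11 − (-7) = 18, so its entry in column 1 is 7 + 18 = 25.
Row 2 minus row 1 is 32 − (-7) = 39, so its entry in column 6 is 14 + 39 = 53.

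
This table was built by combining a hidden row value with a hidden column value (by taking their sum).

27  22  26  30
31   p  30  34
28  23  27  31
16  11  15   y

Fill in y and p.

y = 19, p = 26

The difference between any two rows is the same in every column — this is an addition table with the headers hidden.
Row 4 minus row 1 is 15 − 26 = -11, so its entry in column 4 is 30 + (-11) = 19.
Row 2 minus row 1 is 30 − 26 = 4, so its entry in column 2 is 22 + 4 = 26.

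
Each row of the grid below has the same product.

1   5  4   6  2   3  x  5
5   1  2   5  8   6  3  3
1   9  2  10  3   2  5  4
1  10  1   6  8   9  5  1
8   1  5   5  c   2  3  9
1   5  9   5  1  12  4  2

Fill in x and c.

x = 6, c = 2

Rows 4 and 6 each multiply to 21600, so every row has product 21600.
Row 1: 1×5×4×6×2×3×5 = 3600, so the missing entry is 21600 ÷ 3600 = 6.
Row 5: 8×1×5×5×2×3×9 = 10800, so the missing entry is 21600 ÷ 10800 = 2.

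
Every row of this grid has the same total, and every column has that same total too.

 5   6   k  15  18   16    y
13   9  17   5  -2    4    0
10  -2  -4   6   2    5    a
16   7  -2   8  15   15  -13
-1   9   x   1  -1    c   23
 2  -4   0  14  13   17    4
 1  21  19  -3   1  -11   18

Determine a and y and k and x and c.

a = 29, y = -15, k = 1, x = 15, c = 0

Rows 2 and 4 both sum to 46, so that's the common total.
The known cells in column 6 total 46, leaving 46 − 46 = 0 for the blank.
The known cells in row 5 total 31, leaving 46 − 31 = 15 for the blank.
The known cells in column 3 total 45, leaving 46 − 45 = 1 for the blank.
The known cells in row 1 total 61, leaving 46 − 61 = -15 for the blank.
The known cells in row 3 total 17, leaving 46 − 17 = 29 for the blank.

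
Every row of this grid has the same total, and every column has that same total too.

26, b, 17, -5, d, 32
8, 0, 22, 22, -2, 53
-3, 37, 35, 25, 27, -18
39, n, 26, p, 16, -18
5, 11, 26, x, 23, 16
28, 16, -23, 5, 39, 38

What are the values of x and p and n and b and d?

Rows 2 and 3 both sum to 103, so that's the common total.
Column 5 has -2 + 27 + 16 + 23 + 39 = 103; the blank must be 103 − 103 = 0.
Row 1 has 26 + 17 − 5 + 0 + 32 = 70; the blank must be 103 − 70 = 33.
Row 5 has 5 + 11 + 26 + 23 + 16 = 81; the blank must be 103 − 81 = 22.
Column 2 has 33 + 0 + 37 + 11 + 16 = 97; the blank must be 103 − 97 = 6.
Row 4 has 39 + 6 + 26 + 16 − 18 = 69; the blank must be 103 − 69 = 34.

x = 22, p = 34, n = 6, b = 33, d = 0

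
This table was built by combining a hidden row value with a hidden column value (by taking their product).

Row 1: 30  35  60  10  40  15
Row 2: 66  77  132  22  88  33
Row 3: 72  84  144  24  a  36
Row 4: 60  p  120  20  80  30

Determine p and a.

p = 70, a = 96

Each row is a constant multiple of every other row — this is a multiplication table with the headers hidden.
Row 4 is 30/15 = 2/1 times row 1, so its entry in column 2 is 35 × 2/1 = 70.
Row 3 is 36/15 = 12/5 times row 1, so its entry in column 5 is 40 × 12/5 = 96.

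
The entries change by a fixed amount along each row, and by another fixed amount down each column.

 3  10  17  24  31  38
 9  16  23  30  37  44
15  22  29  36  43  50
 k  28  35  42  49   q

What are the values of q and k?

Along each row the entries change by 7 per step; down each column they change by 6.
Row 4: from 28 at column 2, stepping by 7 to column 6 gives 56.
Row 4: from 28 at column 2, stepping by 7 to column 1 gives 21.

q = 56, k = 21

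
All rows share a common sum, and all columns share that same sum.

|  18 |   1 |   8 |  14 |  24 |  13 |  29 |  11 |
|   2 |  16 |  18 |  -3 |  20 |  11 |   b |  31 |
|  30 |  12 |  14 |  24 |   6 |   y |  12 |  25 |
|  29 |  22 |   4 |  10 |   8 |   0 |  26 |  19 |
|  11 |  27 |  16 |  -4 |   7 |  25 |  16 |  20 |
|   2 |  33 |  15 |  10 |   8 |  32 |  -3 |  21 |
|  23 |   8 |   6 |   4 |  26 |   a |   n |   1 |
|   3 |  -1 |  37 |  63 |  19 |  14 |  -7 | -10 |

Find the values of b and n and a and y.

Rows 1 and 4 both sum to 118, so that's the common total.
Row 2: 2 + 16 + 18 − 3 + 20 + 11 + 31 = 95, so its missing entry is 118 − 95 = 23.
Column 7: 29 + 23 + 12 + 26 + 16 − 3 − 7 = 96, so its missing entry is 118 − 96 = 22.
Row 3: 30 + 12 + 14 + 24 + 6 + 12 + 25 = 123, so its missing entry is 118 − 123 = -5.
Row 7: 23 + 8 + 6 + 4 + 26 + 22 + 1 = 90, so its missing entry is 118 − 90 = 28.

b = 23, n = 22, a = 28, y = -5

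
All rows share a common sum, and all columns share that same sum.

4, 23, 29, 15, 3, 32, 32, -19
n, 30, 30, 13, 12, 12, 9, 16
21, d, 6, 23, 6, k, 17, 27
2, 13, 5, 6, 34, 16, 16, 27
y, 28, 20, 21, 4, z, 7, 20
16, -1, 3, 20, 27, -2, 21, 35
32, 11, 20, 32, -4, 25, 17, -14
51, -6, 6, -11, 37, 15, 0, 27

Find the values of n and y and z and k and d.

Rows 1 and 4 both sum to 119, so that's the common total.
The known cells in column 2 total 98, leaving 119 − 98 = 21 for the blank.
The known cells in row 2 total 122, leaving 119 − 122 = -3 for the blank.
The known cells in column 1 total 123, leaving 119 − 123 = -4 for the blank.
The known cells in row 5 total 96, leaving 119 − 96 = 23 for the blank.
The known cells in row 3 total 121, leaving 119 − 121 = -2 for the blank.

n = -3, y = -4, z = 23, k = -2, d = 21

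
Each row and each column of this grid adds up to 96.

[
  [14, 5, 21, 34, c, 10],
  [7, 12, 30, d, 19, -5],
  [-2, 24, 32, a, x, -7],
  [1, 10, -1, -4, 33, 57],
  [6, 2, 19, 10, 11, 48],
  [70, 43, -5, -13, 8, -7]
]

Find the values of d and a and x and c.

Row 2: 7 + 12 + 30 + 19 − 5 = 63, so its missing entry is 96 − 63 = 33.
Column 4: 34 + 33 − 4 + 10 − 13 = 60, so its missing entry is 96 − 60 = 36.
Row 3: -2 + 24 + 32 + 36 − 7 = 83, so its missing entry is 96 − 83 = 13.
Row 1: 14 + 5 + 21 + 34 + 10 = 84, so its missing entry is 96 − 84 = 12.

d = 33, a = 36, x = 13, c = 12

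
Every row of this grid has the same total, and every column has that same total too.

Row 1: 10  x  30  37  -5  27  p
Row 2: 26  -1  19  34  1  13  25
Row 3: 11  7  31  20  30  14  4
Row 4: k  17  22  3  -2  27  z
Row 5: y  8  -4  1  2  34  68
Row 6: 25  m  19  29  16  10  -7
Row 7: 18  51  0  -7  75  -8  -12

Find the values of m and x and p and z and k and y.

Rows 2 and 3 both sum to 117, so that's the common total.
Row 5 has 8 − 4 + 1 + 2 + 34 + 68 = 109; the blank must be 117 − 109 = 8.
Row 6 has 25 + 19 + 29 + 16 + 10 − 7 = 92; the blank must be 117 − 92 = 25.
Column 2 has -1 + 7 + 17 + 8 + 25 + 51 = 107; the blank must be 117 − 107 = 10.
Column 1 has 10 + 26 + 11 + 8 + 25 + 18 = 98; the blank must be 117 − 98 = 19.
Row 1 has 10 + 10 + 30 + 37 − 5 + 27 = 109; the blank must be 117 − 109 = 8.
Row 4 has 19 + 17 + 22 + 3 − 2 + 27 = 86; the blank must be 117 − 86 = 31.

m = 25, x = 10, p = 8, z = 31, k = 19, y = 8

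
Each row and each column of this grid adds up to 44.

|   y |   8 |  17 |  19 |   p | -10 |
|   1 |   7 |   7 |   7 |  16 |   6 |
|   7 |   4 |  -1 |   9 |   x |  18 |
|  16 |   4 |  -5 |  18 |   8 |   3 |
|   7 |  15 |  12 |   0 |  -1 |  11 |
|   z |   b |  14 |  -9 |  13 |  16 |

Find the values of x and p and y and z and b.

Row 3: 7 + 4 − 1 + 9 + 18 = 37, so its missing entry is 44 − 37 = 7.
Column 5: 16 + 7 + 8 − 1 + 13 = 43, so its missing entry is 44 − 43 = 1.
Row 1: 8 + 17 + 19 + 1 − 10 = 35, so its missing entry is 44 − 35 = 9.
Column 2: 8 + 7 + 4 + 4 + 15 = 38, so its missing entry is 44 − 38 = 6.
Row 6: 6 + 14 − 9 + 13 + 16 = 40, so its missing entry is 44 − 40 = 4.

x = 7, p = 1, y = 9, z = 4, b = 6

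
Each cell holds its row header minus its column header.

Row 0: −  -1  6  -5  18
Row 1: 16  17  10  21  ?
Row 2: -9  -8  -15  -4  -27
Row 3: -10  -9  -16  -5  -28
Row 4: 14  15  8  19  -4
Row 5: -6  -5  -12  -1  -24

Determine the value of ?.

-2

16 − 18 = -2.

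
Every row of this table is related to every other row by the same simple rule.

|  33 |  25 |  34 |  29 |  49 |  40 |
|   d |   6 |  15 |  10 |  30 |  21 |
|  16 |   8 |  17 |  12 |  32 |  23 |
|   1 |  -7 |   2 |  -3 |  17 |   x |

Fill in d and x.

The difference between any two rows is the same in every column — this is an addition table with the headers hidden.
Row 2 minus row 1 is 15 − 34 = -19, so its entry in column 1 is 33 + (-19) = 14.
Row 4 minus row 1 is 2 − 34 = -32, so its entry in column 6 is 40 + (-32) = 8.

d = 14, x = 8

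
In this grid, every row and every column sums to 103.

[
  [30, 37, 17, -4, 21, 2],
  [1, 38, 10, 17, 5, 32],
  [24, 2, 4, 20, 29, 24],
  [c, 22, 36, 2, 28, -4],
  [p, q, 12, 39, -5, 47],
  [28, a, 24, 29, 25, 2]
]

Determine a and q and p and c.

a = -5, q = 9, p = 1, c = 19

Row 6: 28 + 24 + 29 + 25 + 2 = 108, so its missing entry is 103 − 108 = -5.
Column 2: 37 + 38 + 2 + 22 − 5 = 94, so its missing entry is 103 − 94 = 9.
Row 5: 9 + 12 + 39 − 5 + 47 = 102, so its missing entry is 103 − 102 = 1.
Row 4: 22 + 36 + 2 + 28 − 4 = 84, so its missing entry is 103 − 84 = 19.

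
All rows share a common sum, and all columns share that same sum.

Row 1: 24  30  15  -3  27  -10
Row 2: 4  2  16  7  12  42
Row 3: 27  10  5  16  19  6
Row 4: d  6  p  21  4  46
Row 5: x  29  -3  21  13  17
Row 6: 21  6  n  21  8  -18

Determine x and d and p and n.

x = 6, d = 1, p = 5, n = 45

Rows 1 and 2 both sum to 83, so that's the common total.
The known cells in row 6 total 38, leaving 83 − 38 = 45 for the blank.
The known cells in column 3 total 78, leaving 83 − 78 = 5 for the blank.
The known cells in row 5 total 77, leaving 83 − 77 = 6 for the blank.
The known cells in row 4 total 82, leaving 83 − 82 = 1 for the blank.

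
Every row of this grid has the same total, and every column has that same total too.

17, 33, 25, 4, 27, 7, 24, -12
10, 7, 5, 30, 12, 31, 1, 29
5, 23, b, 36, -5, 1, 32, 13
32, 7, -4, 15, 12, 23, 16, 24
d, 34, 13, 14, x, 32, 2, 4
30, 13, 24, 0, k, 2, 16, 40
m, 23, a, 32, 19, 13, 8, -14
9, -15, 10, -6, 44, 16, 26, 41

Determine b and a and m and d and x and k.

Rows 1 and 2 both sum to 125, so that's the common total.
Row 3: 5 + 23 + 36 − 5 + 1 + 32 + 13 = 105, so its missing entry is 125 − 105 = 20.
Column 3: 25 + 5 + 20 − 4 + 13 + 24 + 10 = 93, so its missing entry is 125 − 93 = 32.
Row 6: 30 + 13 + 24 + 0 + 2 + 16 + 40 = 125, so its missing entry is 125 − 125 = 0.
Column 5: 27 + 12 − 5 + 12 + 0 + 19 + 44 = 109, so its missing entry is 125 − 109 = 16.
Row 5: 34 + 13 + 14 + 16 + 32 + 2 + 4 = 115, so its missing entry is 125 − 115 = 10.
Row 7: 23 + 32 + 32 + 19 + 13 + 8 − 14 = 113, so its missing entry is 125 − 113 = 12.

b = 20, a = 32, m = 12, d = 10, x = 16, k = 0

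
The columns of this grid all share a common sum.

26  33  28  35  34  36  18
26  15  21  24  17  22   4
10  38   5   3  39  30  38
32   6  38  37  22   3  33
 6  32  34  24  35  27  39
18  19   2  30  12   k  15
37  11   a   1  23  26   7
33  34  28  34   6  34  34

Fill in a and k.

a = 32, k = 10

The complete columns each total 188.
Column 3 is missing 188 − 156 = 32 (since 28 + 21 + 5 + 38 + 34 + 2 + 28 = 156).
Column 6 is missing 188 − 178 = 10 (since 36 + 22 + 30 + 3 + 27 + 26 + 34 = 178).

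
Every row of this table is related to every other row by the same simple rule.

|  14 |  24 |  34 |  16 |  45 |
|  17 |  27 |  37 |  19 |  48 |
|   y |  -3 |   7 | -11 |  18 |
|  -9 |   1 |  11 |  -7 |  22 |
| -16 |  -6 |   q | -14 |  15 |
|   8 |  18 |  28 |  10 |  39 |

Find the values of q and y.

q = 4, y = -13

The difference between any two rows is the same in every column — this is an addition table with the headers hidden.
Row 5 minus row 1 is -14 − 16 = -30, so its entry in column 3 is 34 + (-30) = 4.
Row 3 minus row 1 is -11 − 16 = -27, so its entry in column 1 is 14 + (-27) = -13.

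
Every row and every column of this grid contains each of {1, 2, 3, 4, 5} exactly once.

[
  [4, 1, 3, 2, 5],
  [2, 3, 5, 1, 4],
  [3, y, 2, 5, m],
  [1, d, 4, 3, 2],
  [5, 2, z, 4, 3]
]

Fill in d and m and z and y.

d = 5, m = 1, z = 1, y = 4

For row 4, column 2: row 4 already has {1, 2, 3, 4}; that leaves 5.
At (row 3, col 5): column 5 already has {2, 3, 4, 5}, so the value is 1.
At (row 3, col 2): row 3 already has {1, 2, 3, 5}, so the value is 4.
Cell (5,3): row 5 already has {2, 3, 4, 5} → 1.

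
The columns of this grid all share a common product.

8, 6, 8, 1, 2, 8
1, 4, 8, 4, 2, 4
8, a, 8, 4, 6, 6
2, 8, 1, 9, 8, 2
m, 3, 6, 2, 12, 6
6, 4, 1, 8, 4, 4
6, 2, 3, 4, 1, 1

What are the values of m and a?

m = 2, a = 2

Columns 3 and 6 each multiply to 9216, so every column has product 9216.
Column 1: 8×1×8×2×6×6 = 4608, so the missing entry is 9216 ÷ 4608 = 2.
Column 2: 6×4×8×3×4×2 = 4608, so the missing entry is 9216 ÷ 4608 = 2.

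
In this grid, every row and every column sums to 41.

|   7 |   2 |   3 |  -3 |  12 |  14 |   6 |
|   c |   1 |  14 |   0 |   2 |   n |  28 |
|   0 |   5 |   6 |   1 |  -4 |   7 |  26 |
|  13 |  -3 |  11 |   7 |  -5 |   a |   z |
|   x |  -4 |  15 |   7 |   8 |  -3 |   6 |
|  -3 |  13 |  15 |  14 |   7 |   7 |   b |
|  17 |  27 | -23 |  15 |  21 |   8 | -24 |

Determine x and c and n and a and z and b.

Row 5: -4 + 15 + 7 + 8 − 3 + 6 = 29, so its missing entry is 41 − 29 = 12.
Row 6: -3 + 13 + 15 + 14 + 7 + 7 = 53, so its missing entry is 41 − 53 = -12.
Column 7: 6 + 28 + 26 + 6 − 12 − 24 = 30, so its missing entry is 41 − 30 = 11.
Column 1: 7 + 0 + 13 + 12 − 3 + 17 = 46, so its missing entry is 41 − 46 = -5.
Row 2: -5 + 1 + 14 + 0 + 2 + 28 = 40, so its missing entry is 41 − 40 = 1.
Row 4: 13 − 3 + 11 + 7 − 5 + 11 = 34, so its missing entry is 41 − 34 = 7.

x = 12, c = -5, n = 1, a = 7, z = 11, b = -12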